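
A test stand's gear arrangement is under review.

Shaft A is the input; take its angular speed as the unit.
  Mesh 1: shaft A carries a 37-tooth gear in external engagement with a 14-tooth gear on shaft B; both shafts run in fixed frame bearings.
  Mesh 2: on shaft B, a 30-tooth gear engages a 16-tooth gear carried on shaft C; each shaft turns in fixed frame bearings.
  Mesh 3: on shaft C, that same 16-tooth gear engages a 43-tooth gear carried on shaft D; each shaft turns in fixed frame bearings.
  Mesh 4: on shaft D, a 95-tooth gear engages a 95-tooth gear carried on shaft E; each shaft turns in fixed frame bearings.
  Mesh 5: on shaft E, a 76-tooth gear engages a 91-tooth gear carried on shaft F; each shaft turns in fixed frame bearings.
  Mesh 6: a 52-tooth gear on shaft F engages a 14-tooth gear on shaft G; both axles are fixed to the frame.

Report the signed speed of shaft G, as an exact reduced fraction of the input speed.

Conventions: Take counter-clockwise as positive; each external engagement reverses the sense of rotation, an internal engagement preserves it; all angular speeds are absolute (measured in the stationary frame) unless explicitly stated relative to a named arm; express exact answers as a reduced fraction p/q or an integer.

84360/14749

6-mesh fixed-axis compound train (all bearings frame-fixed)
mesh 1 [37T→14T]: |ω|/ω_in = 1×37/14 = 37/14, sense flips to −
mesh 2 [30T→16T]: |ω|/ω_in = (37/14)×30/16 = 555/112, sense flips to +
mesh 3 [16T→43T]: |ω|/ω_in = (555/112)×16/43 = 555/301, sense flips to −
mesh 4 [95T→95T]: |ω|/ω_in = (555/301)×95/95 = 555/301, sense flips to +
mesh 5 [76T→91T]: |ω|/ω_in = (555/301)×76/91 = 42180/27391, sense flips to −
mesh 6 [52T→14T]: |ω|/ω_in = (42180/27391)×52/14 = 84360/14749, sense flips to +
signed output speed (× input speed) = 84360/14749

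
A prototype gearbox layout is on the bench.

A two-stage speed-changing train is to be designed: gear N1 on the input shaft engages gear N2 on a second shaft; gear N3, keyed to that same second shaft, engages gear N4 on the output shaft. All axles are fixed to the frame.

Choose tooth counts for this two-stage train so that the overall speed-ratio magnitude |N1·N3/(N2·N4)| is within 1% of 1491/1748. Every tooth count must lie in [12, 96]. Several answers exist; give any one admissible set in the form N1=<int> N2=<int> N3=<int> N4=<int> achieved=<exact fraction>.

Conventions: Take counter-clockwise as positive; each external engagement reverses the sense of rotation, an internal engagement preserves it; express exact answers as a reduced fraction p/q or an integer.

2-stage fixed-axis compound train for ratio 1491/1748
target = 1491/1748 in lowest terms: an exact hit needs N1·N3 = k·1491 and N2·N4 = k·1748 for one integer k, every count in [12, 96]; additionally prefer no 1:1 stage (N1 ≠ N2, N3 ≠ N4)
k = 1: N1·N3 = 1491 = 21·71, N2·N4 = 1748 = 19·92
achieved = 21·71/(19·92) = 1491/1748; |achieved − target| = 0 ≤ 1491/174800 ✓

N1=21 N2=19 N3=71 N4=92 achieved=1491/1748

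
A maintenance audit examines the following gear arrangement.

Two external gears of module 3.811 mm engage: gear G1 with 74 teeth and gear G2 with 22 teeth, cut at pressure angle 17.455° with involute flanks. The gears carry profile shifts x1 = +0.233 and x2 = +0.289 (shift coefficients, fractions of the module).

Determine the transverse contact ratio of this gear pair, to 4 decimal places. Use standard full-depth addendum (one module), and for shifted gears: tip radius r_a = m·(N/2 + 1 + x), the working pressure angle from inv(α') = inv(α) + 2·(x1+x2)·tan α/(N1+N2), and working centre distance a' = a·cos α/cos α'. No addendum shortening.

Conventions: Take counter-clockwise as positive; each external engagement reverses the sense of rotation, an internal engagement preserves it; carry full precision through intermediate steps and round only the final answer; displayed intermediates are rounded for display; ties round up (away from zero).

1.7063

recognized (one external pair, fixed centres): single-mesh tooth geometry, m = 3.811, N1 = 74, N2 = 22
base radii: r_b1 = 134.514027, r_b2 = 39.990657
tip radii: r_a1 = 145.705963, r_a2 = 46.833379
inv(α') = inv(17.455°) + 2·(+0.233+0.289)·tan α/(74+22) = 0.01320779  ⇒  α' = 19.23497°
a' = a·cos α / cos α' = 182.9280·cos 17.455°/cos 19.23497° = 184.822302
action lengths: √(r_a1²−r_b1²) = 56.001824, √(r_a2²−r_b2²) = 24.374429
base pitch p_b = π·m·cos α = 11.421305
CR = (56.001824 + 24.374429 − 184.822302·sin 19.23497°)/11.421305 = 1.706271
contact ratio ≈ 1.7063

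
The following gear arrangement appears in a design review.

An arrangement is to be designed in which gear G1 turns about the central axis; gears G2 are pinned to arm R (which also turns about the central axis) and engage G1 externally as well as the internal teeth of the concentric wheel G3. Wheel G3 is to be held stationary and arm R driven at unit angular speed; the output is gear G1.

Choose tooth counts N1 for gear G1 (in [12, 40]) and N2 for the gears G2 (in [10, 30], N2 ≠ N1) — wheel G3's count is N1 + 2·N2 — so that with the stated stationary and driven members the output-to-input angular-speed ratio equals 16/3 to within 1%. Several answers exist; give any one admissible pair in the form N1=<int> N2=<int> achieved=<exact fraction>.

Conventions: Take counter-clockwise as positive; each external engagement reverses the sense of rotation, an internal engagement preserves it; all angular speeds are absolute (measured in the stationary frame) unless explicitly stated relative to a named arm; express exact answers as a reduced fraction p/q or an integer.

N1=12 N2=20 achieved=16/3

planetary set to be sized for 16/3 (Willis relation)
Willis with ω_ring = 0: ω_sun/ω_arm = (N1+N3)/N1; set equal to 16/3  ⇒  N3/N1 = 16/3 − 1 = 13/3
N3 = N1 + 2·N2  ⇒  N2/N1 = (N3/N1 − 1)/2 = (13/3 − 1)/2 = 5/3
smallest multiple with N1 ≥ 12 and N2 ≥ 10: k = 4  ⇒  N1 = 4·3 = 12, N2 = 4·5 = 20 (N1 ≤ 40, N2 ≤ 30, N2 ≠ N1 ✓), N3 = 12 + 2·20 = 52
check: (N1+N3)/N1 with N1 = 12, N3 = 52 gives 16/3; |achieved − target| = 0 ≤ 4/75 ✓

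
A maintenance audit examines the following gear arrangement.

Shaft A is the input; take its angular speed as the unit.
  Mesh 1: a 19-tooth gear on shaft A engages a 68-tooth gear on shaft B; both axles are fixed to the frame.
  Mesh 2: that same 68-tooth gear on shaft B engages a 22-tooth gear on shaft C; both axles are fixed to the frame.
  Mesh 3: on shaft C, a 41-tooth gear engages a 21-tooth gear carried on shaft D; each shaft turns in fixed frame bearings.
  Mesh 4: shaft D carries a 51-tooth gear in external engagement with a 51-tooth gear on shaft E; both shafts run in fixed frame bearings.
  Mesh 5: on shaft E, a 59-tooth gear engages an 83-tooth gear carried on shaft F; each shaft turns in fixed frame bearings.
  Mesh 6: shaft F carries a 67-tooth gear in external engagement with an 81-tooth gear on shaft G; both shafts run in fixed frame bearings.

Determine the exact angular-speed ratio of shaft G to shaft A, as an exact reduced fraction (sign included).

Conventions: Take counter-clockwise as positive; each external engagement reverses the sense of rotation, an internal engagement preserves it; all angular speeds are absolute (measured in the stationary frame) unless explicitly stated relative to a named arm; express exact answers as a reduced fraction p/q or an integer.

class = fixed-axis compound train [6 meshes; 6 ratios multiply, 6 sense flips]
mesh 1 [19T→68T]: running ratio 19/68, sense −
mesh 2 [68T→22T]: running ratio 19/22, sense +
mesh 3 [41T→21T]: running ratio 779/462, sense −
mesh 4 [51T→51T]: running ratio 779/462, sense +
mesh 5 [59T→83T]: running ratio 45961/38346, sense −
mesh 6 [67T→81T]: running ratio 3079387/3106026, sense +
ω_out/ω_in = 3079387/3106026

3079387/3106026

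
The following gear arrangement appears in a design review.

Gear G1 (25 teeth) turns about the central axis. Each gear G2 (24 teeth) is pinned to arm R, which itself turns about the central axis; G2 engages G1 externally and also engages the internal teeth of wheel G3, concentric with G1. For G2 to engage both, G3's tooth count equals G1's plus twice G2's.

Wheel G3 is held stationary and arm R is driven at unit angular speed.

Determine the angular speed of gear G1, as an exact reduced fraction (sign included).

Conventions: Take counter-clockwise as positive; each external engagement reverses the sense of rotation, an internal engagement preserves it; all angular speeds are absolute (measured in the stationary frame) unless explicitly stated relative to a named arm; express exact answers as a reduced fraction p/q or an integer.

topology: planetary set — G1 25T / G2 24T / G3 73T, arm = carrier (Willis)
ring teeth: 25 + 2·24 = 73
25(ω_sun−ω_arm) = −73(ω_ring−ω_arm),  ω_ring = 0, ω_arm = 1
ω_sun = 1 − (73/25)(0−1) = 98/25
exact speed ratio = 98/25

98/25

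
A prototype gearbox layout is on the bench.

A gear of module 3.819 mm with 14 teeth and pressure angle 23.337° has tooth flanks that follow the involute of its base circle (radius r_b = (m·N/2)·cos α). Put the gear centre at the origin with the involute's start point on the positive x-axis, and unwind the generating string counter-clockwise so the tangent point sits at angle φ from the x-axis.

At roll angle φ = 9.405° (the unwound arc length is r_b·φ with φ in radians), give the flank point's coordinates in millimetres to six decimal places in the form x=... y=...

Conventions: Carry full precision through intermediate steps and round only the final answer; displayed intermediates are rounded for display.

class = single-mesh tooth geometry [base-circle involute, m = 3.819, 14T]
pitch radius r_p = m·N/2 = 3.819·14/2 = 26.733000
base radius r_b = r_p·cos α = 26.733000·cos 23.337° = 24.545994
roll angle φ = 9.405° = 0.16414822 rad
x = r_b·(cos φ + φ·sin φ) = 24.874461
y = r_b·(sin φ − φ·cos φ) = 0.036091

x=24.874461 y=0.036091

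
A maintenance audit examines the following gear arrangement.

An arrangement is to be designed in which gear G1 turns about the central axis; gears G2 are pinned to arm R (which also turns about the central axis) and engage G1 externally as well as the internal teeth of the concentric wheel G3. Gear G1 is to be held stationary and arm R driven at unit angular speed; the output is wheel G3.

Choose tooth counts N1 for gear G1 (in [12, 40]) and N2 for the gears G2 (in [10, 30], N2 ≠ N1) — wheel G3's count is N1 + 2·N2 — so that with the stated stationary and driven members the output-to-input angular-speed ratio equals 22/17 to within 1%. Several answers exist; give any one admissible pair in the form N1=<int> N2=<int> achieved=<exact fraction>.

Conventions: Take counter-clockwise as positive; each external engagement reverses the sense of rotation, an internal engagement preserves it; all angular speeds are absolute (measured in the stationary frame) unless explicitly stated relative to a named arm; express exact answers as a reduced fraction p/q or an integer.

class = planetary set [ratio 22/17 wanted; Willis about the carrier]
Willis with ω_sun = 0: ω_ring/ω_arm = (N1+N3)/N3; set equal to 22/17  ⇒  N3/N1 = 1/(22/17 − 1) = 17/5
N3 = N1 + 2·N2  ⇒  N2/N1 = (N3/N1 − 1)/2 = (17/5 − 1)/2 = 6/5
smallest multiple with N1 ≥ 12 and N2 ≥ 10: k = 3  ⇒  N1 = 3·5 = 15, N2 = 3·6 = 18 (N1 ≤ 40, N2 ≤ 30, N2 ≠ N1 ✓), N3 = 15 + 2·18 = 51
check: (N1+N3)/N3 with N1 = 15, N3 = 51 gives 22/17; |achieved − target| = 0 ≤ 11/850 ✓

N1=15 N2=18 achieved=22/17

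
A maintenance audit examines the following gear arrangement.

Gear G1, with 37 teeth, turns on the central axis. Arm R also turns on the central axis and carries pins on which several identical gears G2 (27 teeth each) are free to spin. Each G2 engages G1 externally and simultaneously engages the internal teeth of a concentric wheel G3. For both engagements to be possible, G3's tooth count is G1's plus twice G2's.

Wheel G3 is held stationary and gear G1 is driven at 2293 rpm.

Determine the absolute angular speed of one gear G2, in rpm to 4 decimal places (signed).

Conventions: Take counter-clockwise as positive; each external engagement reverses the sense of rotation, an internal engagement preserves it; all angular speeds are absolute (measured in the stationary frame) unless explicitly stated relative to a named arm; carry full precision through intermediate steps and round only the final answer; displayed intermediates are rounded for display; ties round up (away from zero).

recognized (axles ride arm R): planetary set, 37/27/91 teeth
normalise by the input: solve with ω_sun = 1, then scale by 2293 rpm
ring teeth: 37 + 2·27 = 91
37(ω_sun−ω_arm) = −91(ω_ring−ω_arm),  ω_ring = 0, ω_sun = 1
37(1−ω_arm) = −91(0−ω_arm)  ⇒  128·ω_arm = 37  ⇒  ω_arm = 37/128
sun–planet mesh: 37·(1−37/128) = −27·(ω_p−ω_arm)  ⇒  ω_p−ω_arm = -3367/3456
ω_p = 37/128 − 3367/3456 = -37/54
scale: ω_p = -37/54 × 2293 rpm = -1571.1296 rpm

-1571.1296 rpm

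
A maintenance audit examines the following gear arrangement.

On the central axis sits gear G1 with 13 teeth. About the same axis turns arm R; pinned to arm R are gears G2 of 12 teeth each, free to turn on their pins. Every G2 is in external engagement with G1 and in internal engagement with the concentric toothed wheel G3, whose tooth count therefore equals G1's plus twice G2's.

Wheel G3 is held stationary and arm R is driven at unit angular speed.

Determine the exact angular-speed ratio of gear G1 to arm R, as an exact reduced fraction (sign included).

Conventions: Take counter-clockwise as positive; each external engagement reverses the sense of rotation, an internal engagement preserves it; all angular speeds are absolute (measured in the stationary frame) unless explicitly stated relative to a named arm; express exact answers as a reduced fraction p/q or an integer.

50/13

recognized (axles ride arm R): planetary set, 13/12/37 teeth
ring teeth: 13 + 2·12 = 37
13(ω_sun−ω_arm) = −37(ω_ring−ω_arm),  ω_ring = 0, ω_arm = 1
ω_sun = 1 − (37/13)(0−1) = 50/13
ω_out/ω_in = 50/13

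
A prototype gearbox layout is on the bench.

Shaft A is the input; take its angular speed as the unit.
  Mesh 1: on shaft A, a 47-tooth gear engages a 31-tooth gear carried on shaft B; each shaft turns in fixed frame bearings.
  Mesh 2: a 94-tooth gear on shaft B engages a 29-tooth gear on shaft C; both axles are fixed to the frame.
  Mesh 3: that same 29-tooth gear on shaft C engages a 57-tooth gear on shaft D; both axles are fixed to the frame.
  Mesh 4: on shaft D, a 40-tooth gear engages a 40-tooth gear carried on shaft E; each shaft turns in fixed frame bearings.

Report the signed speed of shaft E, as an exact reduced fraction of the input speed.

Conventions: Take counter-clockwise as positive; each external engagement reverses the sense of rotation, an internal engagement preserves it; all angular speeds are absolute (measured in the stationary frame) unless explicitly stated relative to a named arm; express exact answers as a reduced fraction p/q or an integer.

4418/1767

4-mesh fixed-axis compound train (all bearings frame-fixed)
mesh 1 [47T→31T]: |ω|/ω_in = 1×47/31 = 47/31, sense flips to −
mesh 2 [94T→29T]: |ω|/ω_in = (47/31)×94/29 = 4418/899, sense flips to +
mesh 3 [29T→57T]: |ω|/ω_in = (4418/899)×29/57 = 4418/1767, sense flips to −
mesh 4 [40T→40T]: |ω|/ω_in = (4418/1767)×40/40 = 4418/1767, sense flips to +
signed output speed (× input speed) = 4418/1767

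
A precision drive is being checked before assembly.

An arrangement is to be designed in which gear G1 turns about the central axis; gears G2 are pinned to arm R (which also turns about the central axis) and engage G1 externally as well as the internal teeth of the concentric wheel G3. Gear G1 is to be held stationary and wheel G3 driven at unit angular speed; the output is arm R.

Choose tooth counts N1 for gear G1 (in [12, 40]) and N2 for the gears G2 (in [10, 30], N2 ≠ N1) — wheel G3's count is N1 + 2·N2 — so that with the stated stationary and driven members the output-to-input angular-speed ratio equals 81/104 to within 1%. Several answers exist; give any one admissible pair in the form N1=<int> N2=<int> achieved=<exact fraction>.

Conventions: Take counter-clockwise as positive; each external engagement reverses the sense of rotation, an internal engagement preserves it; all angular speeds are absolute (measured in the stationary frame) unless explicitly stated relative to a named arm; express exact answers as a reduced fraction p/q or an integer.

design class (target 81/104): planetary set
Willis with ω_sun = 0: ω_arm/ω_ring = N3/(N1+N3); set equal to 81/104  ⇒  N3/N1 = (81/104)/(1 − 81/104) = 81/23
N3 = N1 + 2·N2  ⇒  N2/N1 = (N3/N1 − 1)/2 = (81/23 − 1)/2 = 29/23
smallest multiple with N1 ≥ 12 and N2 ≥ 10: k = 1  ⇒  N1 = 1·23 = 23, N2 = 1·29 = 29 (N1 ≤ 40, N2 ≤ 30, N2 ≠ N1 ✓), N3 = 23 + 2·29 = 81
check: N3/(N1+N3) with N1 = 23, N3 = 81 gives 81/104; |achieved − target| = 0 ≤ 81/10400 ✓

N1=23 N2=29 achieved=81/104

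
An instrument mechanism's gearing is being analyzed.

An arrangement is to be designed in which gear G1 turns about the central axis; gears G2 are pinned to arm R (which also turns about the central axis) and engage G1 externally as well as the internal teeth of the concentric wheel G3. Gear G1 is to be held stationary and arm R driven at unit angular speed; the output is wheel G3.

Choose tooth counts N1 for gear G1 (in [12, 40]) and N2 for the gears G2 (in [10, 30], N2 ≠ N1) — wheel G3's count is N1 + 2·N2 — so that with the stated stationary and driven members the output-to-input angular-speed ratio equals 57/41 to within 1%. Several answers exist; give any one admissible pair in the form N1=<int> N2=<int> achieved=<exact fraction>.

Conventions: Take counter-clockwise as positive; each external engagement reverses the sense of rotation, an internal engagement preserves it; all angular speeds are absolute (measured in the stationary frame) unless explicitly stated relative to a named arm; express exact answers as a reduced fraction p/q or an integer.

planetary set to be sized for 57/41 (Willis relation)
Willis with ω_sun = 0: ω_ring/ω_arm = (N1+N3)/N3; set equal to 57/41  ⇒  N3/N1 = 1/(57/41 − 1) = 41/16
N3 = N1 + 2·N2  ⇒  N2/N1 = (N3/N1 − 1)/2 = (41/16 − 1)/2 = 25/32
smallest multiple with N1 ≥ 12 and N2 ≥ 10: k = 1  ⇒  N1 = 1·32 = 32, N2 = 1·25 = 25 (N1 ≤ 40, N2 ≤ 30, N2 ≠ N1 ✓), N3 = 32 + 2·25 = 82
check: (N1+N3)/N3 with N1 = 32, N3 = 82 gives 57/41; |achieved − target| = 0 ≤ 57/4100 ✓

N1=32 N2=25 achieved=57/41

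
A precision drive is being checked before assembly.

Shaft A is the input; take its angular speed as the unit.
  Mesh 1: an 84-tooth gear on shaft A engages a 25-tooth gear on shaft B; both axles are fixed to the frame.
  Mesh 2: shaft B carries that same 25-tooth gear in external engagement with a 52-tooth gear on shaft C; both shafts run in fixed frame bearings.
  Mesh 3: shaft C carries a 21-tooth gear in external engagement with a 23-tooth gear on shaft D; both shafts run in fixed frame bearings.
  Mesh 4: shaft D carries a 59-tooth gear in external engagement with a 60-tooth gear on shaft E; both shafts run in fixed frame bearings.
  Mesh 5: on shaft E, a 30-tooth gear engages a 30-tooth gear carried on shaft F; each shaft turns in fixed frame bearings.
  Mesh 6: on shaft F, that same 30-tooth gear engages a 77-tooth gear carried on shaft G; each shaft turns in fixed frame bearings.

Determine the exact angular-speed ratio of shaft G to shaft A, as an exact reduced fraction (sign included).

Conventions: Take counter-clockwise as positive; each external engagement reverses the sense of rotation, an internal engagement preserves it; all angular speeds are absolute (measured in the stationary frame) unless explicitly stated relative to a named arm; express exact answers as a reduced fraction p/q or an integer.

class = fixed-axis compound train [6 meshes; 6 ratios multiply, 6 sense flips]
mesh 1 [84T→25T]: running ratio 84/25, sense −
mesh 2 [25T→52T]: running ratio 21/13, sense +
mesh 3 [21T→23T]: running ratio 441/299, sense −
mesh 4 [59T→60T]: running ratio 8673/5980, sense +
mesh 5 [30T→30T]: running ratio 8673/5980, sense −
mesh 6 [30T→77T]: running ratio 3717/6578, sense +
ω_out/ω_in = 3717/6578

3717/6578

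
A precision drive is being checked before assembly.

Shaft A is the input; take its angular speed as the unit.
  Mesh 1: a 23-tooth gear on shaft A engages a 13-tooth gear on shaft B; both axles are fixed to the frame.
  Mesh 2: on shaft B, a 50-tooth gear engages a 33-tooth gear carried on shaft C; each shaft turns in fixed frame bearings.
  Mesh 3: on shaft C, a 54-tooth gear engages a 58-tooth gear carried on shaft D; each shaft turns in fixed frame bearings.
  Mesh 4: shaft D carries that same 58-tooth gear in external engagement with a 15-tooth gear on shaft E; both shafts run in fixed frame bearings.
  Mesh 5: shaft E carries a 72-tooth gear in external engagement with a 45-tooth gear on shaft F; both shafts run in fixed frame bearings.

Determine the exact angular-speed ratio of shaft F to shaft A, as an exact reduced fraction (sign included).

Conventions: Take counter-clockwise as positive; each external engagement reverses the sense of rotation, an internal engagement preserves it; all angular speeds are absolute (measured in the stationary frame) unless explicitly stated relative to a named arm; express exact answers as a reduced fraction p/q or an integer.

class = fixed-axis compound train [5 meshes; 5 ratios multiply, 5 sense flips]
mesh 1 [23T→13T]: running ratio 23/13, sense −
mesh 2 [50T→33T]: running ratio 1150/429, sense +
mesh 3 [54T→58T]: running ratio 10350/4147, sense −
mesh 4 [58T→15T]: running ratio 1380/143, sense +
mesh 5 [72T→45T]: running ratio 2208/143, sense −
ω_out/ω_in = -2208/143

-2208/143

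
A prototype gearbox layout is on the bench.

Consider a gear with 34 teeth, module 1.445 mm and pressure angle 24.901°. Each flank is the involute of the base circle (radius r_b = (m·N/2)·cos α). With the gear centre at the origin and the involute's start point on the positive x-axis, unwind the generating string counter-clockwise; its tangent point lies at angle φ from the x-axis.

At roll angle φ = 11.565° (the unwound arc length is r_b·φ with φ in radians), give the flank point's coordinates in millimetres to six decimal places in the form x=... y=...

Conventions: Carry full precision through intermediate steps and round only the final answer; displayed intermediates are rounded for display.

class = single-mesh tooth geometry [base-circle involute, m = 1.445, 34T]
pitch radius r_p = m·N/2 = 1.445·34/2 = 24.565000
base radius r_b = r_p·cos α = 24.565000·cos 24.901° = 22.281356
roll angle φ = 11.565° = 0.20184733 rad
x = r_b·(cos φ + φ·sin φ) = 22.730640
y = r_b·(sin φ − φ·cos φ) = 0.060830

x=22.730640 y=0.060830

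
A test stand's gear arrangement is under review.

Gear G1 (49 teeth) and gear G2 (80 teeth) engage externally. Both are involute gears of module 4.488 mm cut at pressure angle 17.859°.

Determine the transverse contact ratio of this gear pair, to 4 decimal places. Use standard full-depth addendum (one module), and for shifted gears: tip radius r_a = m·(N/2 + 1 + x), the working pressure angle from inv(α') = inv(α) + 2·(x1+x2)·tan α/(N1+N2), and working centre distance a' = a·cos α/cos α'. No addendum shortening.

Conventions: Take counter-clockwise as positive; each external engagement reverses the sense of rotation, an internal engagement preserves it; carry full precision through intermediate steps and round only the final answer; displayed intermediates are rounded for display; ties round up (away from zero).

single-mesh involute tooth geometry (49T engaging 80T at module 4.488)
base radii: r_b1 = 104.657671, r_b2 = 170.869667
tip radii: r_a1 = 114.444000, r_a2 = 184.008000
no profile shift: α' = α, a' = a
action lengths: √(r_a1²−r_b1²) = 46.305518, √(r_a2²−r_b2²) = 68.282508
base pitch p_b = π·m·cos α = 13.420072
CR = (46.305518 + 68.282508 − 289.476000·sin 17.85900°)/13.420072 = 1.923447
contact ratio ≈ 1.9234

1.9234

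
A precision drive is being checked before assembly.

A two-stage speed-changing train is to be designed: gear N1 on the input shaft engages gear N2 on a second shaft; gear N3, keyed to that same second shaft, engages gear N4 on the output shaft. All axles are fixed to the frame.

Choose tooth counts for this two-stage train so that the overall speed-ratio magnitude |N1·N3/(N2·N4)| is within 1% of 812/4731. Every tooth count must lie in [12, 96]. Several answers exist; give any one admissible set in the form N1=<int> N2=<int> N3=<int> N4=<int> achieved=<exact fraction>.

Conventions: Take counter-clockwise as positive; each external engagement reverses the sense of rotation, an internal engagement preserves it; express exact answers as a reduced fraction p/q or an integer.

class = fixed-axis compound train [2-stage, 812/4731 wanted]
target = 812/4731 in lowest terms: an exact hit needs N1·N3 = k·812 and N2·N4 = k·4731 for one integer k, every count in [12, 96]; additionally prefer no 1:1 stage (N1 ≠ N2, N3 ≠ N4)
k = 1: N1·N3 = 812 = 14·58, N2·N4 = 4731 = 57·83
achieved = 14·58/(57·83) = 812/4731; |achieved − target| = 0 ≤ 203/118275 ✓

N1=14 N2=57 N3=58 N4=83 achieved=812/4731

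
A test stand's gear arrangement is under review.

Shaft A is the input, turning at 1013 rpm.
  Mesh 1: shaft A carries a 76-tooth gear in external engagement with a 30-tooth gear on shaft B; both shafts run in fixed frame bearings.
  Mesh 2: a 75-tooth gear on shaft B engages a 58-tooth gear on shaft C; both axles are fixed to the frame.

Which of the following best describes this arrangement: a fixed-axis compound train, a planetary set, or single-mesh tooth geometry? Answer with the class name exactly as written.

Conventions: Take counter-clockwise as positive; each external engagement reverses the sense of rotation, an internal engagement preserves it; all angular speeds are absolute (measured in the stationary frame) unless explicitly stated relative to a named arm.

recognized (3 fixed axles, 2 meshes): fixed-axis compound train
classification: fixed-axis compound train

fixed-axis compound train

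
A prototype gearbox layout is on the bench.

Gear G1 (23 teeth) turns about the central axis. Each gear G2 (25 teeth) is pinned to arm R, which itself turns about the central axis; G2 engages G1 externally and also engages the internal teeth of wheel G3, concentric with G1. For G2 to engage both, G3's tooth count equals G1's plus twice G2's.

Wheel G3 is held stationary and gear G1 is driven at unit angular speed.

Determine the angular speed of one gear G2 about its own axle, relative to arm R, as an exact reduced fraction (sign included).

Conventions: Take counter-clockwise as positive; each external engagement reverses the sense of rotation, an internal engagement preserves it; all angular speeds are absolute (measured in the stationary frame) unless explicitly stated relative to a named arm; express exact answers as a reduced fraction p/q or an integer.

-1679/2400

planetary set (23T centre, 25T on arm, 73T internal) — Willis relation
ring teeth: 23 + 2·25 = 73
23(ω_sun−ω_arm) = −73(ω_ring−ω_arm),  ω_ring = 0, ω_sun = 1
23(1−ω_arm) = −73(0−ω_arm)  ⇒  96·ω_arm = 23  ⇒  ω_arm = 23/96
sun–planet mesh: 23·(1−23/96) = −25·(ω_p−ω_arm)  ⇒  ω_p−ω_arm = -1679/2400
exact speed ratio = -1679/2400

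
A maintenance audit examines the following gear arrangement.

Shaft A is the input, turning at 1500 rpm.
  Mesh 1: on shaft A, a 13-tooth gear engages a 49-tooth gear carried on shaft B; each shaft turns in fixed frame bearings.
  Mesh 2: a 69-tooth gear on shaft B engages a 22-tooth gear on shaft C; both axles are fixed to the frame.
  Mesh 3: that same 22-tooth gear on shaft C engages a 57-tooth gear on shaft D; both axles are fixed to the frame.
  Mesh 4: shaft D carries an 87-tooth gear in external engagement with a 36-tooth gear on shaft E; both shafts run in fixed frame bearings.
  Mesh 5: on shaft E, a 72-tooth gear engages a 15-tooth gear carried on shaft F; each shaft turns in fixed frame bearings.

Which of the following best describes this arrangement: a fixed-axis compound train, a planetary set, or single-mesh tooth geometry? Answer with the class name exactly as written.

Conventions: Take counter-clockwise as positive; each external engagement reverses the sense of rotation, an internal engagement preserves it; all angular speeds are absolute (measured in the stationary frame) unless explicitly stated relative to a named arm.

fixed-axis compound train

recognized (6 fixed axles, 5 meshes): fixed-axis compound train
classification: fixed-axis compound train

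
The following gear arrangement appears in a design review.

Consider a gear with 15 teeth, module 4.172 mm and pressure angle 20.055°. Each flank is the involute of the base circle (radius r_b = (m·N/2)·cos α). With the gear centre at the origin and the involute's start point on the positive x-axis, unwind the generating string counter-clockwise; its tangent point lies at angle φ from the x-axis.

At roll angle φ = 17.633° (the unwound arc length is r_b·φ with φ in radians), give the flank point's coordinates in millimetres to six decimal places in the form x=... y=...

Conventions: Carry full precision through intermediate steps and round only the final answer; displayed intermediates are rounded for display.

x=30.751838 y=0.282885

class = single-mesh tooth geometry [base-circle involute, m = 4.172, 15T]
pitch radius r_p = m·N/2 = 4.172·15/2 = 31.290000
base radius r_b = r_p·cos α = 31.290000·cos 20.055° = 29.392696
roll angle φ = 17.633° = 0.30775391 rad
x = r_b·(cos φ + φ·sin φ) = 30.751838
y = r_b·(sin φ − φ·cos φ) = 0.282885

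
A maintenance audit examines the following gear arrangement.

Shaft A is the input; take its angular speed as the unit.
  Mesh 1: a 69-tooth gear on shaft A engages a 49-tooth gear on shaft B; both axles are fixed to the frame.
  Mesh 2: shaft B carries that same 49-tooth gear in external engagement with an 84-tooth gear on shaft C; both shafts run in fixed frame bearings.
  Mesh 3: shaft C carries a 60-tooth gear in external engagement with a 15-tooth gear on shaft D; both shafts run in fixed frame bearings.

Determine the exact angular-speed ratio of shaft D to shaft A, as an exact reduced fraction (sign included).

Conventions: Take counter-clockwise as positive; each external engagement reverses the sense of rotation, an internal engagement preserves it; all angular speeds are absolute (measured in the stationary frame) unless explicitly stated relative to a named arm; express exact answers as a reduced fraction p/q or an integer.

-23/7

class = fixed-axis compound train [3 meshes; 3 ratios multiply, 3 sense flips]
mesh 1 [69T→49T]: running ratio 69/49, sense −
mesh 2 [49T→84T]: running ratio 23/28, sense +
mesh 3 [60T→15T]: running ratio 23/7, sense −
ω_out/ω_in = -23/7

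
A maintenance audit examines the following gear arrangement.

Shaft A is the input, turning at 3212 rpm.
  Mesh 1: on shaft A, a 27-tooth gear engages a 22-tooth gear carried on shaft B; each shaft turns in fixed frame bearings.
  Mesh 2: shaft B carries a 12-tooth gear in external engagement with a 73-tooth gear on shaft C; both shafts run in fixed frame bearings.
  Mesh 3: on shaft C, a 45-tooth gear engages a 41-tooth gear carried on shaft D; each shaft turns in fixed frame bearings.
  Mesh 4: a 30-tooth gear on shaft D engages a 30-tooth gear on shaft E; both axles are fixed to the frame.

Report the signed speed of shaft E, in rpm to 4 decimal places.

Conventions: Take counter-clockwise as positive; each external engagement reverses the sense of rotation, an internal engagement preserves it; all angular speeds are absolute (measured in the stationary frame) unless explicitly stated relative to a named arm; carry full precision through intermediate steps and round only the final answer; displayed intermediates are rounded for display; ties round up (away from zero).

+711.2195 rpm

class = fixed-axis compound train [4 meshes; 4 ratios multiply, 4 sense flips]
mesh 1 [27T→22T]: ω = 3212.0000×27/22 = 3942.0000 rpm, sense flips to −
mesh 2 [12T→73T]: ω = 3942.0000×12/73 = 648.0000 rpm, sense flips to +
mesh 3 [45T→41T]: ω = 648.0000×45/41 = 711.2195 rpm, sense flips to −
mesh 4 [30T→30T]: ω = 711.2195×30/30 = 711.2195 rpm, sense flips to +
signed output speed = +711.2195 rpm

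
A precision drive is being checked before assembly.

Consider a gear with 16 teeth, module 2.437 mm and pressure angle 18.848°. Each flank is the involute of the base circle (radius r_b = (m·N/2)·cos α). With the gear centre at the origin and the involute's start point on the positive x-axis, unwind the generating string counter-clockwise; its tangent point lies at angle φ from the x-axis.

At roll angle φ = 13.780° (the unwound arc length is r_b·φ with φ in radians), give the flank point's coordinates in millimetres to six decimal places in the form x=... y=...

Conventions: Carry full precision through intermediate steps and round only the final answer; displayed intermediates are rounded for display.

class = single-mesh tooth geometry [base-circle involute, m = 2.437, 16T]
pitch radius r_p = m·N/2 = 2.437·16/2 = 19.496000
base radius r_b = r_p·cos α = 19.496000·cos 18.848° = 18.450604
roll angle φ = 13.780° = 0.24050637 rad
x = r_b·(cos φ + φ·sin φ) = 18.976534
y = r_b·(sin φ − φ·cos φ) = 0.085066

x=18.976534 y=0.085066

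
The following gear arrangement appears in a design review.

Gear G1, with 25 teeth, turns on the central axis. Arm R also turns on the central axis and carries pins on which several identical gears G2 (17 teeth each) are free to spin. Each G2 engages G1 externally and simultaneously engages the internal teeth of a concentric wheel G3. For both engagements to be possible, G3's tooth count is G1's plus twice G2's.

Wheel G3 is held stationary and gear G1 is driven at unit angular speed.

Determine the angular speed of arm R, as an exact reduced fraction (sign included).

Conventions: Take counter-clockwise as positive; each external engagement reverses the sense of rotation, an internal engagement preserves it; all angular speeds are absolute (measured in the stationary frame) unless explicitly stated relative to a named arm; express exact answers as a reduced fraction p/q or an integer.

planetary set (25T centre, 17T on arm, 59T internal) — Willis relation
ring teeth: 25 + 2·17 = 59
25(ω_sun−ω_arm) = −59(ω_ring−ω_arm),  ω_ring = 0, ω_sun = 1
25(1−ω_arm) = −59(0−ω_arm)  ⇒  84·ω_arm = 25  ⇒  ω_arm = 25/84
exact speed ratio = 25/84

25/84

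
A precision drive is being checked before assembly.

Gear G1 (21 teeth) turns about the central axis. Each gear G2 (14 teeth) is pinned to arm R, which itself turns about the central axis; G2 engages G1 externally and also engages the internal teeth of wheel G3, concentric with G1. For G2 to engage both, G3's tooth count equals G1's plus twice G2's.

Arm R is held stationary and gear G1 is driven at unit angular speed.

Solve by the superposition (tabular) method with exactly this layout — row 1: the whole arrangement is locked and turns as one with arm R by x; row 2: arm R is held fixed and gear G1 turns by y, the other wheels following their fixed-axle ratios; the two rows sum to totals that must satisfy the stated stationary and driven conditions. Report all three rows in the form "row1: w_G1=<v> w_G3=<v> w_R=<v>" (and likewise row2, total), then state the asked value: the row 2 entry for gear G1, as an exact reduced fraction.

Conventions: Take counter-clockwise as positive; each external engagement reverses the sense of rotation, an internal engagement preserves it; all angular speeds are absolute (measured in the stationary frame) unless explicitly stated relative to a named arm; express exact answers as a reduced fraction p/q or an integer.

topology: planetary set — G1 21T / G2 14T / G3 49T, arm = carrier (Willis)
row 1 (train locked, turned with arm): all members turn x
row 2 — arm fixed, fixed-axis ratios: sun y, ring −(21/49)·y, arm 0
boundary: total ω_arm = x = 0 and total ω_sun = x + y = 1  ⇒  y = 1, x = 0
row 2 ring = −(21/49)·1 = -3/7
totals (row 1 + row 2): sun 0 + 1 = 1, ring 0 + (-3/7) = -3/7, arm 0 + 0 = 0
asked cell (row2, sun) = 1

row1: w_G1=0 w_G3=0 w_R=0
row2: w_G1=1 w_G3=-3/7 w_R=0
total: w_G1=1 w_G3=-3/7 w_R=0
asked value: 1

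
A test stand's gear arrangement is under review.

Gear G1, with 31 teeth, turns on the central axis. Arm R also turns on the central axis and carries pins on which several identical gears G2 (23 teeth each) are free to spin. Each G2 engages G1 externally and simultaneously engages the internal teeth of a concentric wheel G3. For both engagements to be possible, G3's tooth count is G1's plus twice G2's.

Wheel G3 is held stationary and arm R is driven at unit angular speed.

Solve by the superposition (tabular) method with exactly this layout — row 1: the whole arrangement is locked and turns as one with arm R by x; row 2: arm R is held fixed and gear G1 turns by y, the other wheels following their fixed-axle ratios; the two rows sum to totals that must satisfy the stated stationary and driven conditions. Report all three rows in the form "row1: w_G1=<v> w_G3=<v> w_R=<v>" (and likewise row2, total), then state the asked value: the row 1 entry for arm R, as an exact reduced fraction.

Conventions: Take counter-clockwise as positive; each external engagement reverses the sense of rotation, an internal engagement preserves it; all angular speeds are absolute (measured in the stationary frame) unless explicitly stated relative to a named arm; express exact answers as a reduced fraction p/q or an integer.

row1: w_G1=1 w_G3=1 w_R=1
row2: w_G1=77/31 w_G3=-1 w_R=0
total: w_G1=108/31 w_G3=0 w_R=1
asked value: 1

topology: planetary set — G1 31T / G2 23T / G3 77T, arm = carrier (Willis)
superposition row 1 [locked train]: every member turns x
row 2 — arm fixed, fixed-axis ratios: sun y, ring −(31/77)·y, arm 0
boundary: total ω_ring = x − (31/77)·y = 0 and total ω_arm = x = 1  ⇒  y = 77/31, x = 1
row 2 ring = −(31/77)·77/31 = -1
totals (row 1 + row 2): sun 1 + 77/31 = 108/31, ring 1 + (-1) = 0, arm 1 + 0 = 1
asked cell (row1, arm) = 1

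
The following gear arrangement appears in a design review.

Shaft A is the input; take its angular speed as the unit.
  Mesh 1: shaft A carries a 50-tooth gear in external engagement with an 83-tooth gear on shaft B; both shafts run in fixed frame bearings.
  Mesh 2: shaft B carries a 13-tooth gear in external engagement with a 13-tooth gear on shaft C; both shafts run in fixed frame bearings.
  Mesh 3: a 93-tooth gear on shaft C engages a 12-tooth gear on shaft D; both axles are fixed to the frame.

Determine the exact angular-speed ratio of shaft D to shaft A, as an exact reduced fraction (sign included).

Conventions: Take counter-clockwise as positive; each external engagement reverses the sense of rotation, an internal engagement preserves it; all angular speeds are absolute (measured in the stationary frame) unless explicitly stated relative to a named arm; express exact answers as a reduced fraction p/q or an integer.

class = fixed-axis compound train [3 meshes; 3 ratios multiply, 3 sense flips]
mesh 1 [50T→83T]: running ratio 50/83, sense −
mesh 2 [13T→13T]: running ratio 50/83, sense +
mesh 3 [93T→12T]: running ratio 775/166, sense −
ω_out/ω_in = -775/166

-775/166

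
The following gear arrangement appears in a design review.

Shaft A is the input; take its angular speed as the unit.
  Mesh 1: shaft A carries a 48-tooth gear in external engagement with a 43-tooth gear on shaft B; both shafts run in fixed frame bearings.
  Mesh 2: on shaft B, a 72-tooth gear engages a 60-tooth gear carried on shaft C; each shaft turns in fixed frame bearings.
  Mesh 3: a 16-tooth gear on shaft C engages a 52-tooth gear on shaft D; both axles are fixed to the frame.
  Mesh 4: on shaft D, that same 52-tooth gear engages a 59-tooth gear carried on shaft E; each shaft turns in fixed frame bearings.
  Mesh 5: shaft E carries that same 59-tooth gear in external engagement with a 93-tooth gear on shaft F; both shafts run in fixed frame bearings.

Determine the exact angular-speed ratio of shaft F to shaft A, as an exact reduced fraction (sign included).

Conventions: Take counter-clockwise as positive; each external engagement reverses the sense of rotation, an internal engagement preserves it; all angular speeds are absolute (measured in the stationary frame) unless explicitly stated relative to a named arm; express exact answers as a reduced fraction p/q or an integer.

-1536/6665

class = fixed-axis compound train [5 meshes; 5 ratios multiply, 5 sense flips]
mesh 1 [48T→43T]: running ratio 48/43, sense −
mesh 2 [72T→60T]: running ratio 288/215, sense +
mesh 3 [16T→52T]: running ratio 1152/2795, sense −
mesh 4 [52T→59T]: running ratio 4608/12685, sense +
mesh 5 [59T→93T]: running ratio 1536/6665, sense −
ω_out/ω_in = -1536/6665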